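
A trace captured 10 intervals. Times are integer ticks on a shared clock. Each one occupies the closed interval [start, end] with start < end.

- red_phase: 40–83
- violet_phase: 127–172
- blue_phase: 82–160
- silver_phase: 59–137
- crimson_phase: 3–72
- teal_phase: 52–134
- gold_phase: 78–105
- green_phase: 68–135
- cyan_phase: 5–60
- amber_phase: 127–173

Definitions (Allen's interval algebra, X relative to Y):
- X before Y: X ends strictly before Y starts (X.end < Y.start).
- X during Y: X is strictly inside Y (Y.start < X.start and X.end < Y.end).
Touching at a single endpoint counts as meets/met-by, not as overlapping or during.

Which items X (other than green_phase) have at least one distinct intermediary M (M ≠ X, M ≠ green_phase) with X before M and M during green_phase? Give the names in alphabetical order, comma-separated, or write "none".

Target green_phase = [68, 135].
Intermediaries M with M during green_phase: gold_phase.
Via gold_phase — items with X before gold_phase: crimson_phase, cyan_phase.
Union: crimson_phase, cyan_phase.

crimson_phase, cyan_phase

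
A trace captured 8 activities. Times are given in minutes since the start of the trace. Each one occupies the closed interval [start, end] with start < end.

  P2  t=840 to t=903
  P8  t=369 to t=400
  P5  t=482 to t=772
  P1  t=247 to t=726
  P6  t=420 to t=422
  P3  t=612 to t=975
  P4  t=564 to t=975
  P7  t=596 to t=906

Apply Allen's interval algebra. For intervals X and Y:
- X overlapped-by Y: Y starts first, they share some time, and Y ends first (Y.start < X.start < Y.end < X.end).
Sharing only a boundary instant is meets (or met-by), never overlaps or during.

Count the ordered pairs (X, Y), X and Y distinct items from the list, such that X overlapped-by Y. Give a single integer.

8

Checking all 56 ordered pairs for relation 'overlapped-by'; matching pairs in alphabetical order:
(P3, P1): P3 overlapped-by P1 ✓
(P3, P5): P3 overlapped-by P5 ✓
(P3, P7): P3 overlapped-by P7 ✓
(P4, P1): P4 overlapped-by P1 ✓
(P4, P5): P4 overlapped-by P5 ✓
(P5, P1): P5 overlapped-by P1 ✓
(P7, P1): P7 overlapped-by P1 ✓
(P7, P5): P7 overlapped-by P5 ✓
Count: 8.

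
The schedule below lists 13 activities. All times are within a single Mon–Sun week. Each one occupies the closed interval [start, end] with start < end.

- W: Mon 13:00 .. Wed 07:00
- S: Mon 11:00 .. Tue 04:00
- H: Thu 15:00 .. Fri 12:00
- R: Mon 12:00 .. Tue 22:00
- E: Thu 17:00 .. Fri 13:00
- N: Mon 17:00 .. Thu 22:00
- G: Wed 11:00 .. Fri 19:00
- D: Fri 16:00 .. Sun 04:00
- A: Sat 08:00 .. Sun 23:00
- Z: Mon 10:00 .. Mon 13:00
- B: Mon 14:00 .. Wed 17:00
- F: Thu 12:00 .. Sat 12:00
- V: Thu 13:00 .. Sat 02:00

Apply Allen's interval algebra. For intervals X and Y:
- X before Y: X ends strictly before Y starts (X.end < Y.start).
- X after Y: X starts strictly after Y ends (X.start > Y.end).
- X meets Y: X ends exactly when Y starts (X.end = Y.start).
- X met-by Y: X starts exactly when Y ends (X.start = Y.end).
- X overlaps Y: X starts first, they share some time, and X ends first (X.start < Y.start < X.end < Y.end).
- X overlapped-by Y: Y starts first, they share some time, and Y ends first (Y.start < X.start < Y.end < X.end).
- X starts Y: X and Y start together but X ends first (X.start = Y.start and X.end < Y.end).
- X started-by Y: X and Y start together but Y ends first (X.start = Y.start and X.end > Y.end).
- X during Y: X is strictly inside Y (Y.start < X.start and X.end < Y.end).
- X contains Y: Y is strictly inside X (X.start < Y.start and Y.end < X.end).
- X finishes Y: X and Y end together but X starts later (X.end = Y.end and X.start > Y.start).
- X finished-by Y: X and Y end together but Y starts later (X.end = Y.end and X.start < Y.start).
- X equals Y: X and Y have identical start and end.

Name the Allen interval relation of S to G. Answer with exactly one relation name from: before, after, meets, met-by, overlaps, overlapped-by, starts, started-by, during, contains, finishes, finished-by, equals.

before

S = [Mon 11:00, Tue 04:00]; G = [Wed 11:00, Fri 19:00].
Compare endpoints: S.start < G.start, S.start < G.end, S.end < G.start, S.end < G.end.
That pattern is 'before'.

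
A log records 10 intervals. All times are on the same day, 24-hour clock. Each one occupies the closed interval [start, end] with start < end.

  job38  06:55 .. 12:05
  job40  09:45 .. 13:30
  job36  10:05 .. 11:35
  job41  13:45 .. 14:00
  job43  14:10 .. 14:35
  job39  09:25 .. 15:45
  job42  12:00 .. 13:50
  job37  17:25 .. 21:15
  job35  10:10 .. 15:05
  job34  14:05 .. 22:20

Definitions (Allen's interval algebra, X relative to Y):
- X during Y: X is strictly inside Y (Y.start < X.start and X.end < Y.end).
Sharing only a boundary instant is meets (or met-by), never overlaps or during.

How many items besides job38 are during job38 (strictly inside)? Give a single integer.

Target job38 = [06:55, 12:05].
job34 [14:05, 22:20] → after → no.
job35 [10:10, 15:05] → overlapped-by → no.
job36 [10:05, 11:35] → during → counts.
job37 [17:25, 21:15] → after → no.
job39 [09:25, 15:45] → overlapped-by → no.
job40 [09:45, 13:30] → overlapped-by → no.
job41 [13:45, 14:00] → after → no.
job42 [12:00, 13:50] → overlapped-by → no.
job43 [14:10, 14:35] → after → no.
Total: 1.

1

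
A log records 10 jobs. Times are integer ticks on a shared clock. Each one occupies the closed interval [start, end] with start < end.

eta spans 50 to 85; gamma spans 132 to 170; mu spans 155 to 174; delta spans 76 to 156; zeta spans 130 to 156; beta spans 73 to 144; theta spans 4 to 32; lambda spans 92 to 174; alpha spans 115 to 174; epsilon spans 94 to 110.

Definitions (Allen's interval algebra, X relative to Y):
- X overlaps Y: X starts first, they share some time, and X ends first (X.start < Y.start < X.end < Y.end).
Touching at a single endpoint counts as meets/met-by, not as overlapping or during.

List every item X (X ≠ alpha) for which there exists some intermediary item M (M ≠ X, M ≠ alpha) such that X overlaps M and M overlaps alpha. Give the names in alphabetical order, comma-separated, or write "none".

Target alpha = [115, 174].
Intermediaries M with M overlaps alpha: beta, delta.
Via beta — items with X overlaps beta: eta.
Via delta — items with X overlaps delta: beta, eta.
Union: beta, eta.

beta, eta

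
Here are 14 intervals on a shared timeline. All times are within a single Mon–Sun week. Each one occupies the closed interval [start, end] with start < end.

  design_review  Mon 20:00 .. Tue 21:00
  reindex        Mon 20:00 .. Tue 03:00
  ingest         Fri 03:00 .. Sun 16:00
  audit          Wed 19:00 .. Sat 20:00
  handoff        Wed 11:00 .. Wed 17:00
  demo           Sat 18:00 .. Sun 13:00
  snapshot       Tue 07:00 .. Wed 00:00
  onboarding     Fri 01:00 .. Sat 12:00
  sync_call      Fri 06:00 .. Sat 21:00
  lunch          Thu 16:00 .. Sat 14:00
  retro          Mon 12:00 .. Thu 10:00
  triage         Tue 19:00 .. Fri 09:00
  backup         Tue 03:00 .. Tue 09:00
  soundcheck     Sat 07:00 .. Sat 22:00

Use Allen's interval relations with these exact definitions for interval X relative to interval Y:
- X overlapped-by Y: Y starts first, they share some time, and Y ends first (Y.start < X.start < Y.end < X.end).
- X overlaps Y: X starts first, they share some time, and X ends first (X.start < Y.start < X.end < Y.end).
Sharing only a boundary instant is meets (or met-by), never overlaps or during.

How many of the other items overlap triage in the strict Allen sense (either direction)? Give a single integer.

8

Target triage = [Tue 19:00, Fri 09:00].
audit [Wed 19:00, Sat 20:00] → overlapped-by → counts.
backup [Tue 03:00, Tue 09:00] → before → no.
demo [Sat 18:00, Sun 13:00] → after → no.
design_review [Mon 20:00, Tue 21:00] → overlaps → counts.
handoff [Wed 11:00, Wed 17:00] → during → no.
ingest [Fri 03:00, Sun 16:00] → overlapped-by → counts.
lunch [Thu 16:00, Sat 14:00] → overlapped-by → counts.
onboarding [Fri 01:00, Sat 12:00] → overlapped-by → counts.
reindex [Mon 20:00, Tue 03:00] → before → no.
retro [Mon 12:00, Thu 10:00] → overlaps → counts.
snapshot [Tue 07:00, Wed 00:00] → overlaps → counts.
soundcheck [Sat 07:00, Sat 22:00] → after → no.
sync_call [Fri 06:00, Sat 21:00] → overlapped-by → counts.
Total: 8.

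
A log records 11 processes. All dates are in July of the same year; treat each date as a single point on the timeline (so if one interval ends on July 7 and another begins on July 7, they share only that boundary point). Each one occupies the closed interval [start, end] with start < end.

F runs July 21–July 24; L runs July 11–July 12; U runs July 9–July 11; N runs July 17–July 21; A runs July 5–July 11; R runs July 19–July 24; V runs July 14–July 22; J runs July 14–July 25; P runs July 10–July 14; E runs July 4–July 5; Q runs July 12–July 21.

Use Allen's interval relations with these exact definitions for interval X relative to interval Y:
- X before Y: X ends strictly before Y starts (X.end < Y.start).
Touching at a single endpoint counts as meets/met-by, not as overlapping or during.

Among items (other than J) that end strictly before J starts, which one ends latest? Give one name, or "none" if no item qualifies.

Target J = [July 14, July 25].
A [July 5, July 11] → before → candidate.
E [July 4, July 5] → before → candidate.
F [July 21, July 24] → during → excluded.
L [July 11, July 12] → before → candidate.
N [July 17, July 21] → during → excluded.
P [July 10, July 14] → meets → excluded.
Q [July 12, July 21] → overlaps → excluded.
R [July 19, July 24] → during → excluded.
U [July 9, July 11] → before → candidate.
V [July 14, July 22] → starts → excluded.
Among candidates, latest end is July 12 → L.

L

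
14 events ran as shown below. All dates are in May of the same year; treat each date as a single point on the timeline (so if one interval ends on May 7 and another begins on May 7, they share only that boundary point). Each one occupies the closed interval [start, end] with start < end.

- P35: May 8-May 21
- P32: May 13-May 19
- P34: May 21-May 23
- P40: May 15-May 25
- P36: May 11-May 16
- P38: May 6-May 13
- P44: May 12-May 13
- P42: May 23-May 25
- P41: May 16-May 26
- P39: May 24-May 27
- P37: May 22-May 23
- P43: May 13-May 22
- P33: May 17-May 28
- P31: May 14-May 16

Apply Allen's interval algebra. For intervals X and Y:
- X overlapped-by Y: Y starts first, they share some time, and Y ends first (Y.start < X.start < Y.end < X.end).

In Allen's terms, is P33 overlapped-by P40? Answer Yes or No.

P33 = [May 17, May 28], P40 = [May 15, May 25].
Actual relation of P33 to P40: overlapped-by.
Asked whether 'overlapped-by' holds → Yes.

Yes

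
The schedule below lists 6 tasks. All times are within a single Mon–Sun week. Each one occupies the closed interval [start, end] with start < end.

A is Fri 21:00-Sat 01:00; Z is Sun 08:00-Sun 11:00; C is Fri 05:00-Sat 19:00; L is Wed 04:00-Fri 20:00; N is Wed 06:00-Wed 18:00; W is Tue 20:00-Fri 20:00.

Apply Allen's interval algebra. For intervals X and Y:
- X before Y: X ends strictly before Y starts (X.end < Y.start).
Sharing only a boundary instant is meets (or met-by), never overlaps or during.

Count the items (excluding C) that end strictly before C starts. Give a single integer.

1

Target C = [Fri 05:00, Sat 19:00].
A [Fri 21:00, Sat 01:00] → during → no.
L [Wed 04:00, Fri 20:00] → overlaps → no.
N [Wed 06:00, Wed 18:00] → before → counts.
W [Tue 20:00, Fri 20:00] → overlaps → no.
Z [Sun 08:00, Sun 11:00] → after → no.
Total: 1.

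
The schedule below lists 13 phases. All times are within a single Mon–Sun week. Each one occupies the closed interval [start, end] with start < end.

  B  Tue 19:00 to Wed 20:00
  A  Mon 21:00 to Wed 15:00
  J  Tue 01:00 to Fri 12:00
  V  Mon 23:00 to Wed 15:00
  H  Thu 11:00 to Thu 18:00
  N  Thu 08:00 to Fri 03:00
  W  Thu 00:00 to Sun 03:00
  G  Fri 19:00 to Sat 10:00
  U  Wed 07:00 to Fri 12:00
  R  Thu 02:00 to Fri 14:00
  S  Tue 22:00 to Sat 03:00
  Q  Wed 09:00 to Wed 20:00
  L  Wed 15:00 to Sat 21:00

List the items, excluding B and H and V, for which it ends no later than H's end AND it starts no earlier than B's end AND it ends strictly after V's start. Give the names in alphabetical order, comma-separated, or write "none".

none

Conditions: its end is no later than H's end (X.end <= Thu 18:00) AND its start is no earlier than B's end (X.start >= Wed 20:00) AND its end is strictly after V's start (X.end > Mon 23:00).
A: end Wed 15:00 <= Thu 18:00? ✓; start Mon 21:00 >= Wed 20:00? ✗; end Wed 15:00 > Mon 23:00? ✓ → no.
G: end Sat 10:00 <= Thu 18:00? ✗; start Fri 19:00 >= Wed 20:00? ✓; end Sat 10:00 > Mon 23:00? ✓ → no.
J: end Fri 12:00 <= Thu 18:00? ✗; start Tue 01:00 >= Wed 20:00? ✗; end Fri 12:00 > Mon 23:00? ✓ → no.
L: end Sat 21:00 <= Thu 18:00? ✗; start Wed 15:00 >= Wed 20:00? ✗; end Sat 21:00 > Mon 23:00? ✓ → no.
N: end Fri 03:00 <= Thu 18:00? ✗; start Thu 08:00 >= Wed 20:00? ✓; end Fri 03:00 > Mon 23:00? ✓ → no.
Q: end Wed 20:00 <= Thu 18:00? ✓; start Wed 09:00 >= Wed 20:00? ✗; end Wed 20:00 > Mon 23:00? ✓ → no.
R: end Fri 14:00 <= Thu 18:00? ✗; start Thu 02:00 >= Wed 20:00? ✓; end Fri 14:00 > Mon 23:00? ✓ → no.
S: end Sat 03:00 <= Thu 18:00? ✗; start Tue 22:00 >= Wed 20:00? ✗; end Sat 03:00 > Mon 23:00? ✓ → no.
U: end Fri 12:00 <= Thu 18:00? ✗; start Wed 07:00 >= Wed 20:00? ✗; end Fri 12:00 > Mon 23:00? ✓ → no.
W: end Sun 03:00 <= Thu 18:00? ✗; start Thu 00:00 >= Wed 20:00? ✓; end Sun 03:00 > Mon 23:00? ✓ → no.
Result: none.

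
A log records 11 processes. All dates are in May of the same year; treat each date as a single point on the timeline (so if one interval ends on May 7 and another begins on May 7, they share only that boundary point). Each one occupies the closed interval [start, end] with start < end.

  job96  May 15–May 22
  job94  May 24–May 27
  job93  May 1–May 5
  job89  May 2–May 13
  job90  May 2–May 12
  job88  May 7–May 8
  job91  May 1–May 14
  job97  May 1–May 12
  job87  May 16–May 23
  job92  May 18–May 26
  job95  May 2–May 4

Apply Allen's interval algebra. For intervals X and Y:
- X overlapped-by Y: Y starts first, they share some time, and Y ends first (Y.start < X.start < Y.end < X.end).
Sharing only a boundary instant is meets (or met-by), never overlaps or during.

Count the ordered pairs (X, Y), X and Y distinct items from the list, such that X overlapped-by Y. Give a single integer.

Checking all 110 ordered pairs for relation 'overlapped-by'; matching pairs in alphabetical order:
(job87, job96): job87 overlapped-by job96 ✓
(job89, job93): job89 overlapped-by job93 ✓
(job89, job97): job89 overlapped-by job97 ✓
(job90, job93): job90 overlapped-by job93 ✓
(job92, job87): job92 overlapped-by job87 ✓
(job92, job96): job92 overlapped-by job96 ✓
(job94, job92): job94 overlapped-by job92 ✓
Count: 7.

7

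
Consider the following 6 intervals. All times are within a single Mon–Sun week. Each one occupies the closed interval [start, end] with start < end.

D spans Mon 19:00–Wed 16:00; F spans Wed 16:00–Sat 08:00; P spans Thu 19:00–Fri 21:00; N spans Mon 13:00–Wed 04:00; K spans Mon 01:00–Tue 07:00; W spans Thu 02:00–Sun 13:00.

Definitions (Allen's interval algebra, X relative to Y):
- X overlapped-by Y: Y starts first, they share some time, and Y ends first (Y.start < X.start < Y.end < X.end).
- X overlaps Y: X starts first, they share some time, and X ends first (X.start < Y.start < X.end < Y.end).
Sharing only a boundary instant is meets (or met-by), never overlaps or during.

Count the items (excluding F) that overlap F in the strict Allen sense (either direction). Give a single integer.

Target F = [Wed 16:00, Sat 08:00].
D [Mon 19:00, Wed 16:00] → meets → no.
K [Mon 01:00, Tue 07:00] → before → no.
N [Mon 13:00, Wed 04:00] → before → no.
P [Thu 19:00, Fri 21:00] → during → no.
W [Thu 02:00, Sun 13:00] → overlapped-by → counts.
Total: 1.

1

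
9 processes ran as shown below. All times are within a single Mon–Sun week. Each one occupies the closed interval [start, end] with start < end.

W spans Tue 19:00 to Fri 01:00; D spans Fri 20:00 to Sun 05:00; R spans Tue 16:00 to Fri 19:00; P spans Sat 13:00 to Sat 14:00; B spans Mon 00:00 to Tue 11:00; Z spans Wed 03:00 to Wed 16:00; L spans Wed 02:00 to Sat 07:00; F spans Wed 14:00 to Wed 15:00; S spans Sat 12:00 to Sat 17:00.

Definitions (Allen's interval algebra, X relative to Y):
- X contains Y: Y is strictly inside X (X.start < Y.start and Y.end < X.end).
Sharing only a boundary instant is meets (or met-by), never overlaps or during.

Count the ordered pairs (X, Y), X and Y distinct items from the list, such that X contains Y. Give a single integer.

Checking all 72 ordered pairs for relation 'contains'; matching pairs in alphabetical order:
(D, P): D contains P ✓
(D, S): D contains S ✓
(L, F): L contains F ✓
(L, Z): L contains Z ✓
(R, F): R contains F ✓
(R, W): R contains W ✓
(R, Z): R contains Z ✓
(S, P): S contains P ✓
(W, F): W contains F ✓
(W, Z): W contains Z ✓
(Z, F): Z contains F ✓
Count: 11.

11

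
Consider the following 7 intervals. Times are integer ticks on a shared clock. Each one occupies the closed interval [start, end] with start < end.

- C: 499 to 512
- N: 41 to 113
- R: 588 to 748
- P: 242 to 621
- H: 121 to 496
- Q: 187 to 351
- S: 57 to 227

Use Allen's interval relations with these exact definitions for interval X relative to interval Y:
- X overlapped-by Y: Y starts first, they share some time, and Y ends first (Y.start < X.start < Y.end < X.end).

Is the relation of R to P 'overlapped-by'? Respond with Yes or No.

R = [588, 748], P = [242, 621].
Actual relation of R to P: overlapped-by.
Asked whether 'overlapped-by' holds → Yes.

Yes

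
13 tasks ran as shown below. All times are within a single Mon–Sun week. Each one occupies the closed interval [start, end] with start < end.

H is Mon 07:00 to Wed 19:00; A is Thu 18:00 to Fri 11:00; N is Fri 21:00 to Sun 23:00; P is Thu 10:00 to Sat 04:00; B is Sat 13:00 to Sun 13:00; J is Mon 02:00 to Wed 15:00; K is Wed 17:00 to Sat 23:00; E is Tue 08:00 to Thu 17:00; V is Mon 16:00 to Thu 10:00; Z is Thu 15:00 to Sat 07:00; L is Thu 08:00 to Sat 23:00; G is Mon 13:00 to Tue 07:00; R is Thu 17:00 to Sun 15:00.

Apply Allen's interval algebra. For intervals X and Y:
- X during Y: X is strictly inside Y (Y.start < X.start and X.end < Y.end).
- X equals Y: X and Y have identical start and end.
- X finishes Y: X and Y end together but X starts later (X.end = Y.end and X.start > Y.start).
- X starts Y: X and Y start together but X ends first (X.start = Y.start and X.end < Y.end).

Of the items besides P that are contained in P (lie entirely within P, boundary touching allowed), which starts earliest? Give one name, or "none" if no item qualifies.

Target P = [Thu 10:00, Sat 04:00].
A [Thu 18:00, Fri 11:00] → during → candidate.
B [Sat 13:00, Sun 13:00] → after → excluded.
E [Tue 08:00, Thu 17:00] → overlaps → excluded.
G [Mon 13:00, Tue 07:00] → before → excluded.
H [Mon 07:00, Wed 19:00] → before → excluded.
J [Mon 02:00, Wed 15:00] → before → excluded.
K [Wed 17:00, Sat 23:00] → contains → excluded.
L [Thu 08:00, Sat 23:00] → contains → excluded.
N [Fri 21:00, Sun 23:00] → overlapped-by → excluded.
R [Thu 17:00, Sun 15:00] → overlapped-by → excluded.
V [Mon 16:00, Thu 10:00] → meets → excluded.
Z [Thu 15:00, Sat 07:00] → overlapped-by → excluded.
Among candidates, earliest start is Thu 18:00 → A.

A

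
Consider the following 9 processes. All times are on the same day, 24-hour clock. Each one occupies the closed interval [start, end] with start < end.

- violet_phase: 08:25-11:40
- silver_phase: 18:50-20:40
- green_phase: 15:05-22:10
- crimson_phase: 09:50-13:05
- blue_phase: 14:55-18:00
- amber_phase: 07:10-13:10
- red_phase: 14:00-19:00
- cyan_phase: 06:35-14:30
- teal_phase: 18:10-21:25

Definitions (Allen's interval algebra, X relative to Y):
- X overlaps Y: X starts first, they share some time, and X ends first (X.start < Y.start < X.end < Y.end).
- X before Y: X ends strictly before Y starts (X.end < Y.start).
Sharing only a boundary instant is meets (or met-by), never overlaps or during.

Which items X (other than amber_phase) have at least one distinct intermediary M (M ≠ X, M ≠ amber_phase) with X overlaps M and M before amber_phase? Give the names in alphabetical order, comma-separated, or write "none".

none

Target amber_phase = [07:10, 13:10].
Intermediaries M with M before amber_phase: none.
Union: none.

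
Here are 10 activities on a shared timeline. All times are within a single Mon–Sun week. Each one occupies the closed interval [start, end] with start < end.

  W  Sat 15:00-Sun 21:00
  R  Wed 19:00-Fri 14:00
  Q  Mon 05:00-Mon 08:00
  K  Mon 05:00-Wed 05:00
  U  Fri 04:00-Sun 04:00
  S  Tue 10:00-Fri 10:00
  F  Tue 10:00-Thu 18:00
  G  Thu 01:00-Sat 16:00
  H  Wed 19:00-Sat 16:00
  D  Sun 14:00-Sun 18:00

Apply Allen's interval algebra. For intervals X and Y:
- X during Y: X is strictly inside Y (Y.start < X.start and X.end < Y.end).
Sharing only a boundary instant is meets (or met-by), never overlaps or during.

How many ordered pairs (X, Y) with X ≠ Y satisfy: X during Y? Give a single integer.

Checking all 90 ordered pairs for relation 'during'; matching pairs in alphabetical order:
(D, W): D during W ✓
Count: 1.

1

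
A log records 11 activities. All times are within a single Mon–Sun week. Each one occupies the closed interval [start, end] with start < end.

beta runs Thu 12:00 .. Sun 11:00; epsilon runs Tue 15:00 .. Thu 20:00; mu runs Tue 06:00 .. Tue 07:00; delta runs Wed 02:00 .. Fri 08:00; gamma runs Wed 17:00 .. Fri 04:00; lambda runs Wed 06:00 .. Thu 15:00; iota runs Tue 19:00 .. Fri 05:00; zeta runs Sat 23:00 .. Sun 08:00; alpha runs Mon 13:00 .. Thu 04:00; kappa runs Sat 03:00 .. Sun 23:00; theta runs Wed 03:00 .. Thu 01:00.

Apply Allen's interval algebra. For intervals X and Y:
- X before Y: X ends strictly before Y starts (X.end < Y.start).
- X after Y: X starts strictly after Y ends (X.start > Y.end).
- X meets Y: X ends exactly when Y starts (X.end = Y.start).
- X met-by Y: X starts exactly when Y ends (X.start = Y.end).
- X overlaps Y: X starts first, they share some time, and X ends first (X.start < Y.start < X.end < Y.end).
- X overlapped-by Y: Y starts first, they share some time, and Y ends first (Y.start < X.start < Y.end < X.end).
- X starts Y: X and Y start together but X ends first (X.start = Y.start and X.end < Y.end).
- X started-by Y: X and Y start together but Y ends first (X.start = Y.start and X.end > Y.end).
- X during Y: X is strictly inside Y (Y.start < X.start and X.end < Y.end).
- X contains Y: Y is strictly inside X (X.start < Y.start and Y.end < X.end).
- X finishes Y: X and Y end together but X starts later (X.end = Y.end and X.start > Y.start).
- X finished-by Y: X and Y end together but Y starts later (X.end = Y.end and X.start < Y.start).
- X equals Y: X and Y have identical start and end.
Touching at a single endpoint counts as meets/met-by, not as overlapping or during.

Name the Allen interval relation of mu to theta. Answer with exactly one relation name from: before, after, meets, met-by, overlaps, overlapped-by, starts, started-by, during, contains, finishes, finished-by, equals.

before

mu = [Tue 06:00, Tue 07:00]; theta = [Wed 03:00, Thu 01:00].
Compare endpoints: mu.start < theta.start, mu.start < theta.end, mu.end < theta.start, mu.end < theta.end.
That pattern is 'before'.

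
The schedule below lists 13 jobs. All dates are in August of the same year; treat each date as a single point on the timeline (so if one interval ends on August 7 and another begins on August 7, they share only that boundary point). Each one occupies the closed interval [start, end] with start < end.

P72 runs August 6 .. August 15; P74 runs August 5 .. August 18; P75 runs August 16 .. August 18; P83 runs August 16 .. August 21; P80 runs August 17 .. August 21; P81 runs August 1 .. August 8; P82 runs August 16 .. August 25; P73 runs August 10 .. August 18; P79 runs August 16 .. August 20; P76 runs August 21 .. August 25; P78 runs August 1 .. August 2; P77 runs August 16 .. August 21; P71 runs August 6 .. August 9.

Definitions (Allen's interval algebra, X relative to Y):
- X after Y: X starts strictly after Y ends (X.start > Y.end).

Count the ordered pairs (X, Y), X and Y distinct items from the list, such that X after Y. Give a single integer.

Checking all 156 ordered pairs for relation 'after'; matching pairs in alphabetical order:
(P71, P78): P71 after P78 ✓
(P72, P78): P72 after P78 ✓
(P73, P71): P73 after P71 ✓
(P73, P78): P73 after P78 ✓
(P73, P81): P73 after P81 ✓
(P74, P78): P74 after P78 ✓
(P75, P71): P75 after P71 ✓
(P75, P72): P75 after P72 ✓
(P75, P78): P75 after P78 ✓
(P75, P81): P75 after P81 ✓
(P76, P71): P76 after P71 ✓
(P76, P72): P76 after P72 ✓
(P76, P73): P76 after P73 ✓
(P76, P74): P76 after P74 ✓
(P76, P75): P76 after P75 ✓
(P76, P78): P76 after P78 ✓
(P76, P79): P76 after P79 ✓
(P76, P81): P76 after P81 ✓
(P77, P71): P77 after P71 ✓
(P77, P72): P77 after P72 ✓
(P77, P78): P77 after P78 ✓
(P77, P81): P77 after P81 ✓
(P79, P71): P79 after P71 ✓
(P79, P72): P79 after P72 ✓
... plus 14 further pairs not listed.
Count: 38.

38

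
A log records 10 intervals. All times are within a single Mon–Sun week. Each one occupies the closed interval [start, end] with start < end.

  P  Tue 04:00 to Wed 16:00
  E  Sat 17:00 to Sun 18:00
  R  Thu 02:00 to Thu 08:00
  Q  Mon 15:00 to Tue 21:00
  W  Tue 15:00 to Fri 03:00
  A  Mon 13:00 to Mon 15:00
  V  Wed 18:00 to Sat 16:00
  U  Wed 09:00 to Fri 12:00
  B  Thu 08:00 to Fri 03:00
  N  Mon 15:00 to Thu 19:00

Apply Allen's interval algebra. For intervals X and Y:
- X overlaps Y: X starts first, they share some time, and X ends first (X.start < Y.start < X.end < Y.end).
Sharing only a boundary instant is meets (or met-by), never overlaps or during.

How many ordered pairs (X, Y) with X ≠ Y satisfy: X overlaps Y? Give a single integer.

Checking all 90 ordered pairs for relation 'overlaps'; matching pairs in alphabetical order:
(N, B): N overlaps B ✓
(N, U): N overlaps U ✓
(N, V): N overlaps V ✓
(N, W): N overlaps W ✓
(P, U): P overlaps U ✓
(P, W): P overlaps W ✓
(Q, P): Q overlaps P ✓
(Q, W): Q overlaps W ✓
(U, V): U overlaps V ✓
(W, U): W overlaps U ✓
(W, V): W overlaps V ✓
Count: 11.

11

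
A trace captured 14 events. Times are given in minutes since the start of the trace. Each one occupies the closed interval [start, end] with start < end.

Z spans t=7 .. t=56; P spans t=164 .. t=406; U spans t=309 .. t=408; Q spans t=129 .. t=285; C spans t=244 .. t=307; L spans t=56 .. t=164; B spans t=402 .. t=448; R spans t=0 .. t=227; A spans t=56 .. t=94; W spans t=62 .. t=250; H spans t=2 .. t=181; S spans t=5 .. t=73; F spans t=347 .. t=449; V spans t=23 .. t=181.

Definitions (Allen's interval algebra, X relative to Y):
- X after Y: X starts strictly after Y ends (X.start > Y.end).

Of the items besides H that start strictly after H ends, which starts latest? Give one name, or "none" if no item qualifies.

B

Target H = [t=2, t=181].
A [t=56, t=94] → during → excluded.
B [t=402, t=448] → after → candidate.
C [t=244, t=307] → after → candidate.
F [t=347, t=449] → after → candidate.
L [t=56, t=164] → during → excluded.
P [t=164, t=406] → overlapped-by → excluded.
Q [t=129, t=285] → overlapped-by → excluded.
R [t=0, t=227] → contains → excluded.
S [t=5, t=73] → during → excluded.
U [t=309, t=408] → after → candidate.
V [t=23, t=181] → finishes → excluded.
W [t=62, t=250] → overlapped-by → excluded.
Z [t=7, t=56] → during → excluded.
Among candidates, latest start is t=402 → B.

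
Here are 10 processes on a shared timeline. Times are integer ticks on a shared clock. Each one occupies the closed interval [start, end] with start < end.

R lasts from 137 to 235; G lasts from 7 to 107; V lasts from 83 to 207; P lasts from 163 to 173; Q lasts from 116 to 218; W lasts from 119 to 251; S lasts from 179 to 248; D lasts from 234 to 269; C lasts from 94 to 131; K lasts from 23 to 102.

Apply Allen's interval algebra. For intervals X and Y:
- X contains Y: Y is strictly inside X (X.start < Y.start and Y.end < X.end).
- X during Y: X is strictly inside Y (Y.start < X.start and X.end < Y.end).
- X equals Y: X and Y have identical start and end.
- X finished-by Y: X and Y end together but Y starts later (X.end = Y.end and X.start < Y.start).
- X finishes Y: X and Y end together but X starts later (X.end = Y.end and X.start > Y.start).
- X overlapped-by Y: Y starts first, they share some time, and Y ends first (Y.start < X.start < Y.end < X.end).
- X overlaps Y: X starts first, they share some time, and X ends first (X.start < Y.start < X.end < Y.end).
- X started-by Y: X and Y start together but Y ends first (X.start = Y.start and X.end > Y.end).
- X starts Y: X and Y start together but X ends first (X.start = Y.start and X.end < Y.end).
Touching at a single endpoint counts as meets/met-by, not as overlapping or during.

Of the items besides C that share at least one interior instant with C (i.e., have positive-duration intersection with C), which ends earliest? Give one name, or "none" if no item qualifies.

K

Target C = [94, 131].
D [234, 269] → after → excluded.
G [7, 107] → overlaps → candidate.
K [23, 102] → overlaps → candidate.
P [163, 173] → after → excluded.
Q [116, 218] → overlapped-by → candidate.
R [137, 235] → after → excluded.
S [179, 248] → after → excluded.
V [83, 207] → contains → candidate.
W [119, 251] → overlapped-by → candidate.
Among candidates, earliest end is 102 → K.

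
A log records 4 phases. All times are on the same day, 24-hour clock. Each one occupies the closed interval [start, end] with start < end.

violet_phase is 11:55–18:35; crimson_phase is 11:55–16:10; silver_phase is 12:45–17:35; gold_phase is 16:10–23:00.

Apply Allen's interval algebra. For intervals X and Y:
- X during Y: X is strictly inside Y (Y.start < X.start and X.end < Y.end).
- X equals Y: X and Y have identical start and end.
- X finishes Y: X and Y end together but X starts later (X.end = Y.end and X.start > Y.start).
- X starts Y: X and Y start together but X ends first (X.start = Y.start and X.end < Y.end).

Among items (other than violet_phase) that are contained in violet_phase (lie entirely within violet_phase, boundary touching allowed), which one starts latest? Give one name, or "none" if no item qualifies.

Target violet_phase = [11:55, 18:35].
crimson_phase [11:55, 16:10] → starts → candidate.
gold_phase [16:10, 23:00] → overlapped-by → excluded.
silver_phase [12:45, 17:35] → during → candidate.
Among candidates, latest start is 12:45 → silver_phase.

silver_phase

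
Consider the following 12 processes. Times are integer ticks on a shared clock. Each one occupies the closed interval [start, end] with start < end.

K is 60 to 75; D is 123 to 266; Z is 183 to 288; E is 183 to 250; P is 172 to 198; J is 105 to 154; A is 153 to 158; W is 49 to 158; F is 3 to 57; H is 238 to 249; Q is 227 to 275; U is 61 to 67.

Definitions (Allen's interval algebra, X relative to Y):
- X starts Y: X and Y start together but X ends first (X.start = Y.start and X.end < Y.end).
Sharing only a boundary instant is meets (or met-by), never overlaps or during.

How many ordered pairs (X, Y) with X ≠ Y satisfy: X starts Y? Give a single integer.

1

Checking all 132 ordered pairs for relation 'starts'; matching pairs in alphabetical order:
(E, Z): E starts Z ✓
Count: 1.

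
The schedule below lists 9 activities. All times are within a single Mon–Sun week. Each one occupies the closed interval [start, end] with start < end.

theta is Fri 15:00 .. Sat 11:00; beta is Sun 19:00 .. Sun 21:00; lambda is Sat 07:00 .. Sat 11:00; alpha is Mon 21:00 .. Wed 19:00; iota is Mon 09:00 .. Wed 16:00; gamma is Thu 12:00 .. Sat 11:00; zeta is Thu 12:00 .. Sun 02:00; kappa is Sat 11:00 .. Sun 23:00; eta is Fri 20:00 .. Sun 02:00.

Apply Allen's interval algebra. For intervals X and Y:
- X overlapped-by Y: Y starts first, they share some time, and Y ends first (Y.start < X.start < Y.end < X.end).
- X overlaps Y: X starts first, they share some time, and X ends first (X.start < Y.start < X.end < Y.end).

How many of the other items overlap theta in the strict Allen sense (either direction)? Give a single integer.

1

Target theta = [Fri 15:00, Sat 11:00].
alpha [Mon 21:00, Wed 19:00] → before → no.
beta [Sun 19:00, Sun 21:00] → after → no.
eta [Fri 20:00, Sun 02:00] → overlapped-by → counts.
gamma [Thu 12:00, Sat 11:00] → finished-by → no.
iota [Mon 09:00, Wed 16:00] → before → no.
kappa [Sat 11:00, Sun 23:00] → met-by → no.
lambda [Sat 07:00, Sat 11:00] → finishes → no.
zeta [Thu 12:00, Sun 02:00] → contains → no.
Total: 1.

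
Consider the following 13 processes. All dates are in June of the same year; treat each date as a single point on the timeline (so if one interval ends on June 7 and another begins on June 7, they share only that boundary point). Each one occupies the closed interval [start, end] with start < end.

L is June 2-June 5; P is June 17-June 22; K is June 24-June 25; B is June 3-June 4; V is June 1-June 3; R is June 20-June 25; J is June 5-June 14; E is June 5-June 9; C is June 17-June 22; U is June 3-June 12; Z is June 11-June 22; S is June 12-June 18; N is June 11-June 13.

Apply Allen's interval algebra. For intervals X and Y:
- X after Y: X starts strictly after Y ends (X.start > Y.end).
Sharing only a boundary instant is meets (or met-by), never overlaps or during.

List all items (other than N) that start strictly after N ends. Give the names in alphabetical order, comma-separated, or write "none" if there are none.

C, K, P, R

Target N = [June 11, June 13].
B [June 3, June 4] → before → no.
C [June 17, June 22] → after → yes.
E [June 5, June 9] → before → no.
J [June 5, June 14] → contains → no.
K [June 24, June 25] → after → yes.
L [June 2, June 5] → before → no.
P [June 17, June 22] → after → yes.
R [June 20, June 25] → after → yes.
S [June 12, June 18] → overlapped-by → no.
U [June 3, June 12] → overlaps → no.
V [June 1, June 3] → before → no.
Z [June 11, June 22] → started-by → no.
Result: C, K, P, R.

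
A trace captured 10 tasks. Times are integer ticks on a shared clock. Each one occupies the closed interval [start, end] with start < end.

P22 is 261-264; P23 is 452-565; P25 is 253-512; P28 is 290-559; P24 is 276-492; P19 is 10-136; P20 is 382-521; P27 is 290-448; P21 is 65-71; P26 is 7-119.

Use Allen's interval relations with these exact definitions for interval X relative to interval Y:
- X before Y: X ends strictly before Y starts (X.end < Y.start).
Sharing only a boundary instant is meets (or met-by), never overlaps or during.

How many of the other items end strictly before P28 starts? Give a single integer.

4

Target P28 = [290, 559].
P19 [10, 136] → before → counts.
P20 [382, 521] → during → no.
P21 [65, 71] → before → counts.
P22 [261, 264] → before → counts.
P23 [452, 565] → overlapped-by → no.
P24 [276, 492] → overlaps → no.
P25 [253, 512] → overlaps → no.
P26 [7, 119] → before → counts.
P27 [290, 448] → starts → no.
Total: 4.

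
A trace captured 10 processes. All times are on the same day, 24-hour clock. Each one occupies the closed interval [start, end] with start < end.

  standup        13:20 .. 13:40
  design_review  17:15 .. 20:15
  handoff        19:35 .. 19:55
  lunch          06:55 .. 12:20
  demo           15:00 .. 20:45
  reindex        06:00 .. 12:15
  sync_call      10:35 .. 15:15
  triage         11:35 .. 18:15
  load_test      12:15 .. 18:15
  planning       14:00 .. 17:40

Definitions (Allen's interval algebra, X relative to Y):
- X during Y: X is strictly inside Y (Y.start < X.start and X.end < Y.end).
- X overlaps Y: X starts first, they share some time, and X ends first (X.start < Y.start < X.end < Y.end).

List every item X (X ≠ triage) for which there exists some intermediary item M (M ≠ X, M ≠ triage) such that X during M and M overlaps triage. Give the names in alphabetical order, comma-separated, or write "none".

Target triage = [11:35, 18:15].
Intermediaries M with M overlaps triage: lunch, reindex, sync_call.
Via lunch — items with X during lunch: none.
Via reindex — items with X during reindex: none.
Via sync_call — items with X during sync_call: standup.
Union: standup.

standup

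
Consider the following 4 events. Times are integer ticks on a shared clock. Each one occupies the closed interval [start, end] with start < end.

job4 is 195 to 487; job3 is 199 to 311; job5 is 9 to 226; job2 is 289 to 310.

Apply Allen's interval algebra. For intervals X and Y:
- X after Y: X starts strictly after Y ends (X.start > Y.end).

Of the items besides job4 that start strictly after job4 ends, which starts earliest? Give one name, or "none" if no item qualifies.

Target job4 = [195, 487].
job2 [289, 310] → during → excluded.
job3 [199, 311] → during → excluded.
job5 [9, 226] → overlaps → excluded.
No candidates → none.

none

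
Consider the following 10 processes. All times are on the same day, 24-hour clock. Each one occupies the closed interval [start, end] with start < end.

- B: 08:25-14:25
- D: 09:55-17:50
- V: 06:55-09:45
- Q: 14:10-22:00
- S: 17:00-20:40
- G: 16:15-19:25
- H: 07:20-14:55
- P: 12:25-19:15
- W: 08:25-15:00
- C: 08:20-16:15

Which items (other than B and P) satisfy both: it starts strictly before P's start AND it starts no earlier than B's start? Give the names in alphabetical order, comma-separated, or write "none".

Conditions: its start is strictly before P's start (X.start < 12:25) AND its start is no earlier than B's start (X.start >= 08:25).
C: start 08:20 < 12:25? ✓; start 08:20 >= 08:25? ✗ → no.
D: start 09:55 < 12:25? ✓; start 09:55 >= 08:25? ✓ → yes.
G: start 16:15 < 12:25? ✗; start 16:15 >= 08:25? ✓ → no.
H: start 07:20 < 12:25? ✓; start 07:20 >= 08:25? ✗ → no.
Q: start 14:10 < 12:25? ✗; start 14:10 >= 08:25? ✓ → no.
S: start 17:00 < 12:25? ✗; start 17:00 >= 08:25? ✓ → no.
V: start 06:55 < 12:25? ✓; start 06:55 >= 08:25? ✗ → no.
W: start 08:25 < 12:25? ✓; start 08:25 >= 08:25? ✓ → yes.
Result: D, W.

D, W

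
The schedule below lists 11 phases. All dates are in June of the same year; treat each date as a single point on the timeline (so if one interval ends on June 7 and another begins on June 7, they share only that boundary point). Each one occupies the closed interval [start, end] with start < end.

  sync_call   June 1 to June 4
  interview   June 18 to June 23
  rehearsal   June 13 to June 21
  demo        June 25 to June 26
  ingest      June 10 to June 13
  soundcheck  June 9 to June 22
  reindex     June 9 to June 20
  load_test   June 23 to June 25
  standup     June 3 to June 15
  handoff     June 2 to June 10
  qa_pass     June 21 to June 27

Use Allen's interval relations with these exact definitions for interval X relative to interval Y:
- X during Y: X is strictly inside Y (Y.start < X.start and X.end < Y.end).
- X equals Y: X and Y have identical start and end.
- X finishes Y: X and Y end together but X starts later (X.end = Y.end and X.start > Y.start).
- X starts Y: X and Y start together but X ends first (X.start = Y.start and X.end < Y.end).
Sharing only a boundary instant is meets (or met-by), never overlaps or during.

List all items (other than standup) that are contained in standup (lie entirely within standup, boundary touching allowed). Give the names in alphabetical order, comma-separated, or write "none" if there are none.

ingest

Target standup = [June 3, June 15].
demo [June 25, June 26] → after → no.
handoff [June 2, June 10] → overlaps → no.
ingest [June 10, June 13] → during → yes.
interview [June 18, June 23] → after → no.
load_test [June 23, June 25] → after → no.
qa_pass [June 21, June 27] → after → no.
rehearsal [June 13, June 21] → overlapped-by → no.
reindex [June 9, June 20] → overlapped-by → no.
soundcheck [June 9, June 22] → overlapped-by → no.
sync_call [June 1, June 4] → overlaps → no.
Result: ingest.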